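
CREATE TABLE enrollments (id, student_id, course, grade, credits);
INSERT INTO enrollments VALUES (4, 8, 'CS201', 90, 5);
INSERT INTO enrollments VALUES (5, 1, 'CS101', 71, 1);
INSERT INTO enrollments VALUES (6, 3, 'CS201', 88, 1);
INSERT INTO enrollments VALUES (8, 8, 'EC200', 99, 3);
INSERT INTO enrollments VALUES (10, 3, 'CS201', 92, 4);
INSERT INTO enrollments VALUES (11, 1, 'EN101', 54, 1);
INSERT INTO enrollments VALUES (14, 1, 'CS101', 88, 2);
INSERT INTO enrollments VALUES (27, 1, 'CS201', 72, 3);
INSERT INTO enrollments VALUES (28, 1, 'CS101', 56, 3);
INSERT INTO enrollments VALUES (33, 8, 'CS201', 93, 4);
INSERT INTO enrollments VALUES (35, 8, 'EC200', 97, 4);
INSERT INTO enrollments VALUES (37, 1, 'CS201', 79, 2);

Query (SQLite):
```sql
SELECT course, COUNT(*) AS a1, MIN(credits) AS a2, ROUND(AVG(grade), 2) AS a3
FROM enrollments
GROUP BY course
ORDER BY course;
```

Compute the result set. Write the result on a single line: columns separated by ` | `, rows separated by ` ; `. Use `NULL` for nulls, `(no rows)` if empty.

CS101 | 3 | 1 | 71.67 ; CS201 | 6 | 1 | 85.67 ; EC200 | 2 | 3 | 98 ; EN101 | 1 | 1 | 54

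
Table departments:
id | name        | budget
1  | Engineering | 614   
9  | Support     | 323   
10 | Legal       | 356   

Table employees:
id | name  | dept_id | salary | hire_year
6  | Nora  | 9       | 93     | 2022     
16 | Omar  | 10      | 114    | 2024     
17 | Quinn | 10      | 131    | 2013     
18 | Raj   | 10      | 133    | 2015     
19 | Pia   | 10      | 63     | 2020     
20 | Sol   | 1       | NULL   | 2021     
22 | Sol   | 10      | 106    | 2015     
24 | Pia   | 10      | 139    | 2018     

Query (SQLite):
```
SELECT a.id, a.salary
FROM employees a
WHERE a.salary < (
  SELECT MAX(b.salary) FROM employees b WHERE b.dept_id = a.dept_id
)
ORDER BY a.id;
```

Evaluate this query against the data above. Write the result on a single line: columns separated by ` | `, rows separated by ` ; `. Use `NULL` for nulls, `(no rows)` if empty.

16 | 114 ; 17 | 131 ; 18 | 133 ; 19 | 63 ; 22 | 106

For each employees row a, compute MAX(salary) over rows sharing a.dept_id.
Keep row a if a.salary < that per-group MAX.
  dept_id=1: MAX(salary) = NULL
  dept_id=9: MAX(salary) = 93
  dept_id=10: MAX(salary) = 139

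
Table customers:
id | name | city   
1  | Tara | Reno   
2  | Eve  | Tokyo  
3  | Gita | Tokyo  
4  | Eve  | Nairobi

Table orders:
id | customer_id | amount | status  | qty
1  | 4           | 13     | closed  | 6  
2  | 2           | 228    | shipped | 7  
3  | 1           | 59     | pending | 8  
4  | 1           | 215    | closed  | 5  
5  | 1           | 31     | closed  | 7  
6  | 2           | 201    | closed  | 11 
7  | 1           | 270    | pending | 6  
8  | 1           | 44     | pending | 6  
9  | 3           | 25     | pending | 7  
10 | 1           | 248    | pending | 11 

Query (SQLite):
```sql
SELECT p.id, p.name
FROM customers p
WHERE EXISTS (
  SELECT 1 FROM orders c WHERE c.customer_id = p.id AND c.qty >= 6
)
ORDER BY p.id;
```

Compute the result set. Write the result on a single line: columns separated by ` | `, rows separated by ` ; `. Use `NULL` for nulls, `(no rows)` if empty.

For each customers row, check whether any orders with matching customer_id has qty >= 6.
Keep rows where that is true.

1 | Tara ; 2 | Eve ; 3 | Gita ; 4 | Eve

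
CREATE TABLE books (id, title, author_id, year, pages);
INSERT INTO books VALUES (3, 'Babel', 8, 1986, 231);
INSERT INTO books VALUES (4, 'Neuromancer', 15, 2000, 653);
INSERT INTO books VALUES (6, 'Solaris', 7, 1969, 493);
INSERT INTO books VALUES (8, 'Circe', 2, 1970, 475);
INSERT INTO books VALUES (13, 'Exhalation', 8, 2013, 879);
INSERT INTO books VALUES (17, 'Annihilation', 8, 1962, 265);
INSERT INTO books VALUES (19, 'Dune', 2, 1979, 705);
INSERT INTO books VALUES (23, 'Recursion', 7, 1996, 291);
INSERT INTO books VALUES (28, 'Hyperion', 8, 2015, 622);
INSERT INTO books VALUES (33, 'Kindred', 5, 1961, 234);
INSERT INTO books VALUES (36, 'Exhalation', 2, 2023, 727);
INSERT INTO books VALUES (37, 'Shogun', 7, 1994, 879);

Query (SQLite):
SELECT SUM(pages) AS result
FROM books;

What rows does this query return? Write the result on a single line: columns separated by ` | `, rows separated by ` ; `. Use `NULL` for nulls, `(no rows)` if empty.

6454

All pages values: [231, 653, 493, 475, 879, 265, 705, 291, 622, 234, 727, 879].
SUM of non-NULL values = 6454.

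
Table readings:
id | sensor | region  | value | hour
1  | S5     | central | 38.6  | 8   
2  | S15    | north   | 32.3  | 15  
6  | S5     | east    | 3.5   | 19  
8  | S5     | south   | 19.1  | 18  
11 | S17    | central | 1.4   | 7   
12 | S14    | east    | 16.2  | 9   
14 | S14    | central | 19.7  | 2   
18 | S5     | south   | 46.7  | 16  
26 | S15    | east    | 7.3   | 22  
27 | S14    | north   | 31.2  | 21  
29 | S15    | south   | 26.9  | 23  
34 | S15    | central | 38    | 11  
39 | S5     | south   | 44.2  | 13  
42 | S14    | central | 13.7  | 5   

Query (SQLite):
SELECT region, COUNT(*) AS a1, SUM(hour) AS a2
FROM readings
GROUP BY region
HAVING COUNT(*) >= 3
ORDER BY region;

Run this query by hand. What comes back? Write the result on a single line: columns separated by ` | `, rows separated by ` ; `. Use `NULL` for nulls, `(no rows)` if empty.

central | 5 | 33 ; east | 3 | 50 ; south | 4 | 70

Group readings by region.
Per group compute: COUNT(*), SUM(hour).
HAVING: drop groups with fewer than 3 rows.
  central: ids {1, 11, 14, 34, 42} → COUNT(*)=5, SUM(hour)=33
  east: ids {6, 12, 26} → COUNT(*)=3, SUM(hour)=50
  north: ids {2, 27} → COUNT(*)=2, SUM(hour)=36
  south: ids {8, 18, 29, 39} → COUNT(*)=4, SUM(hour)=70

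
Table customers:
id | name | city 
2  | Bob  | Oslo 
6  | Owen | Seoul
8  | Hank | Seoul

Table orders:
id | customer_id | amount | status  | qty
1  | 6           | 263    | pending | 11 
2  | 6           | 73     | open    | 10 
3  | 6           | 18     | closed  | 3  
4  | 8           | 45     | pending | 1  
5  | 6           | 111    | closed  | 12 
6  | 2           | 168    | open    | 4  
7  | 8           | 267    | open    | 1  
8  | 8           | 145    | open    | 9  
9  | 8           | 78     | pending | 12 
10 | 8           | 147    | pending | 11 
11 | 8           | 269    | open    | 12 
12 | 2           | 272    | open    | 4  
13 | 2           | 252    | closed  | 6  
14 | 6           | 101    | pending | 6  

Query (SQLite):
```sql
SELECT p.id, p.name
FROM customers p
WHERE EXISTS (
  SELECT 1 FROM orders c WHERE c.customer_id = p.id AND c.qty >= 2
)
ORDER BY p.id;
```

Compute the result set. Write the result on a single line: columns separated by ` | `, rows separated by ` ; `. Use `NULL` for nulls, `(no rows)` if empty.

For each customers row, check whether any orders with matching customer_id has qty >= 2.
Keep rows where that is true.

2 | Bob ; 6 | Owen ; 8 | Hank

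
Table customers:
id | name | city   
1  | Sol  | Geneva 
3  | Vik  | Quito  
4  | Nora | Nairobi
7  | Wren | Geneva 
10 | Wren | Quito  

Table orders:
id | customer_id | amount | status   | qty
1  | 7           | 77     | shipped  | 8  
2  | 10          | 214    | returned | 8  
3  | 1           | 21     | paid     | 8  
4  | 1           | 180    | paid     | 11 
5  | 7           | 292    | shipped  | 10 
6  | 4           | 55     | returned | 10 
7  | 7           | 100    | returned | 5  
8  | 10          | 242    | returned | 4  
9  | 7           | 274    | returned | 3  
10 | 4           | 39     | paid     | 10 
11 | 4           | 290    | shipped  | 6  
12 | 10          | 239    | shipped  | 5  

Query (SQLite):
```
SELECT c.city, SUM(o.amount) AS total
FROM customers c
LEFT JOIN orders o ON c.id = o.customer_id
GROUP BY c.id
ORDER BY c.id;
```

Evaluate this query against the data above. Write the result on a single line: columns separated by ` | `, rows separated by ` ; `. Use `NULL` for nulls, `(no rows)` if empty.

LEFT JOIN keeps every customers row; unmatched ones get NULL for orders columns.
Group by customers.id and compute SUM(o.amount). SUM over an all-NULL group is NULL.
  1: ids {3, 4} → SUM(o.amount)=201
  3: ids {—} → SUM(o.amount)=NULL
  4: ids {6, 10, 11} → SUM(o.amount)=384
  7: ids {1, 5, 7, 9} → SUM(o.amount)=743
  10: ids {2, 8, 12} → SUM(o.amount)=695

Geneva | 201 ; Quito | NULL ; Nairobi | 384 ; Geneva | 743 ; Quito | 695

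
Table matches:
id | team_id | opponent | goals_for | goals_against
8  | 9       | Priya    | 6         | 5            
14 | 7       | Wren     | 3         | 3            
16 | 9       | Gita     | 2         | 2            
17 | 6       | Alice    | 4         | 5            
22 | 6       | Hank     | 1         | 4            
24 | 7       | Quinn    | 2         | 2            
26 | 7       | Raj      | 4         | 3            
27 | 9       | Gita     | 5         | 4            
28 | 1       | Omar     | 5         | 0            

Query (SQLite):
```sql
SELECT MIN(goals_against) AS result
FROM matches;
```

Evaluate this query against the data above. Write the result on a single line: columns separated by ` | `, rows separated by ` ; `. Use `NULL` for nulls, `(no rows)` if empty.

0

All goals_against values: [5, 3, 2, 5, 4, 2, 3, 4, 0].
MIN of non-NULL values = 0.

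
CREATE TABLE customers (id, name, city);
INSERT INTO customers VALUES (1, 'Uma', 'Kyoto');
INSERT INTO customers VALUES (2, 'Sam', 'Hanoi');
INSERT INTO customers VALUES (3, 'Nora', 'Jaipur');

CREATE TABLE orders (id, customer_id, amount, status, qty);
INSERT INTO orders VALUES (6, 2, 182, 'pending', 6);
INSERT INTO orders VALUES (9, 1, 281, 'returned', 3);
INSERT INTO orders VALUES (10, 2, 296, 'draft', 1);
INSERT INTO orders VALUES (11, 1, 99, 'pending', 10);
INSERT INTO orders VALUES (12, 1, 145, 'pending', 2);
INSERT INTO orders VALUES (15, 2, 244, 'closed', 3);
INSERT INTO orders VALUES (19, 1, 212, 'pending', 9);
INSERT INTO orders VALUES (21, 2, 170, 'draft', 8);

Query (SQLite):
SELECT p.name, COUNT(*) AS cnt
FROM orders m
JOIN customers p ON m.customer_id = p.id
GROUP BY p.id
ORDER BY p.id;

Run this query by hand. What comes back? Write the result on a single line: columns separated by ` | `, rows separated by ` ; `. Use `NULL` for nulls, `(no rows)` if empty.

Join each orders row to its customers via customer_id.
Group joined rows by customers.id; compute COUNT(*) per group.
  1: ids {9, 11, 12, 19} → COUNT(*)=4
  2: ids {6, 10, 15, 21} → COUNT(*)=4

Uma | 4 ; Sam | 4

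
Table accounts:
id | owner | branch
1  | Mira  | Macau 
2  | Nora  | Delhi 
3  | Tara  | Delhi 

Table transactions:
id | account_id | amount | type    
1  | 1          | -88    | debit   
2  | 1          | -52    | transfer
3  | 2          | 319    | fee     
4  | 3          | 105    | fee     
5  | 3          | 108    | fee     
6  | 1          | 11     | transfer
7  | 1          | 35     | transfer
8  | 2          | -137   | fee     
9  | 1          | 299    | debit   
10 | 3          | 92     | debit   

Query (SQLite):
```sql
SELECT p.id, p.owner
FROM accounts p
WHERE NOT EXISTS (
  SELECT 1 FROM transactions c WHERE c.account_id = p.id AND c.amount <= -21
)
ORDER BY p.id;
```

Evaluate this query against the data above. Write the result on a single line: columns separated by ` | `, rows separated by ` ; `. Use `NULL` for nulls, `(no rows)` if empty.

For each accounts row, check whether any transactions with matching account_id has amount <= -21.
Keep rows where that is false.

3 | Tara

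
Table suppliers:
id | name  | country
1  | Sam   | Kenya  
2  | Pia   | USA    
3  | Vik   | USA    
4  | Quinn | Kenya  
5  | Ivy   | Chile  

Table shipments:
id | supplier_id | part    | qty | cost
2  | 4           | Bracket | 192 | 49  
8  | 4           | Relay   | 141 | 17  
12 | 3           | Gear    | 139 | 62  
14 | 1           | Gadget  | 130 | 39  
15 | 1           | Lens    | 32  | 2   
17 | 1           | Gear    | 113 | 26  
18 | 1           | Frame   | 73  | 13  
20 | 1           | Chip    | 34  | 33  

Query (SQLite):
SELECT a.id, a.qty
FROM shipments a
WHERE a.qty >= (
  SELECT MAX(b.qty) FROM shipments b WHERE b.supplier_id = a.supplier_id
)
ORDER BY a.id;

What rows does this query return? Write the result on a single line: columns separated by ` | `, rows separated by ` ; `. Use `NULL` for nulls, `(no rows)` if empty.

2 | 192 ; 12 | 139 ; 14 | 130

For each shipments row a, compute MAX(qty) over rows sharing a.supplier_id.
Keep row a if a.qty >= that per-group MAX.
  supplier_id=1: MAX(qty) = 130
  supplier_id=3: MAX(qty) = 139
  supplier_id=4: MAX(qty) = 192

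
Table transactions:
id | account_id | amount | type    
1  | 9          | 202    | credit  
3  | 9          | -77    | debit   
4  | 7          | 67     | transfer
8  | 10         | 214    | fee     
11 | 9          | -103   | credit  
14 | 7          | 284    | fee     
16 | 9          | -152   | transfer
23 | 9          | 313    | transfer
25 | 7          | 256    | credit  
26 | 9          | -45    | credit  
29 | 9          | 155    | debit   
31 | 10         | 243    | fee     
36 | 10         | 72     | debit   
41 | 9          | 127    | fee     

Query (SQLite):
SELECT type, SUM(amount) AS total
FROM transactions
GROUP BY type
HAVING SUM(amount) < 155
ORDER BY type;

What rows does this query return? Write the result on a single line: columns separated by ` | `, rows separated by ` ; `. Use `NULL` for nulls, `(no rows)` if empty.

debit | 150

Partition transactions by type; compute SUM(amount) within each group.
HAVING: keep groups where SUM(amount) < 155.
  credit: ids {1, 11, 25, 26} → SUM(amount)=310
  debit: ids {3, 29, 36} → SUM(amount)=150
  fee: ids {8, 14, 31, 41} → SUM(amount)=868
  transfer: ids {4, 16, 23} → SUM(amount)=228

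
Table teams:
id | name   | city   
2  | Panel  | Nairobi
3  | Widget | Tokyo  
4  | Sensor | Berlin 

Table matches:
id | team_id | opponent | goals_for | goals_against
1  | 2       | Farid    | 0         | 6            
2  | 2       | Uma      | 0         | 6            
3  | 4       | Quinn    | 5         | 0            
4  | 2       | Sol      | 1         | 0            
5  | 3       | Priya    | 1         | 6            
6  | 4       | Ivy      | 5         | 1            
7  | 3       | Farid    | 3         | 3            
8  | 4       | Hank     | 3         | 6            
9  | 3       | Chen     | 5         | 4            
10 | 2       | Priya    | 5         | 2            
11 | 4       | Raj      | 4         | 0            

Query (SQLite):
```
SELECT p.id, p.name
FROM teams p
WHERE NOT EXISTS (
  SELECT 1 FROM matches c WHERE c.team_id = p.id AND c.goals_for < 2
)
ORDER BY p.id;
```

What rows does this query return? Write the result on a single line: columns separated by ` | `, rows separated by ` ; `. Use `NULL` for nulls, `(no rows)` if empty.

4 | Sensor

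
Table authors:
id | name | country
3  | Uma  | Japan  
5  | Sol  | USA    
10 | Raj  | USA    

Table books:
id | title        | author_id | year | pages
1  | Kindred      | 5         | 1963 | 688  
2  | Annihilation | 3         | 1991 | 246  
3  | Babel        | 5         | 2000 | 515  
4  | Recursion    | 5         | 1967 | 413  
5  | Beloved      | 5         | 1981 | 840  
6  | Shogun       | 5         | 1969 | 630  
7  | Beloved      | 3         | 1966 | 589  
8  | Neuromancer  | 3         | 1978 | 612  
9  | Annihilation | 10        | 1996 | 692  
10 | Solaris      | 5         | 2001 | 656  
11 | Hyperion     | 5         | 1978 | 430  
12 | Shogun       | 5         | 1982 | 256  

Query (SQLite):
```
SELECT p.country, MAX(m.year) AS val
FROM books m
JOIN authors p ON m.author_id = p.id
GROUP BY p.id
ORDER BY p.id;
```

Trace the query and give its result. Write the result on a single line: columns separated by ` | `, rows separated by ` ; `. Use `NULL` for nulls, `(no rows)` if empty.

Japan | 1991 ; USA | 2001 ; USA | 1996

Join each books row to its authors via author_id.
Group joined rows by authors.id; compute MAX(m.year) per group.
  3: ids {2, 7, 8} → MAX(m.year)=1991
  5: ids {1, 3, 4, 5, 6, 10, 11, 12} → MAX(m.year)=2001
  10: ids {9} → MAX(m.year)=1996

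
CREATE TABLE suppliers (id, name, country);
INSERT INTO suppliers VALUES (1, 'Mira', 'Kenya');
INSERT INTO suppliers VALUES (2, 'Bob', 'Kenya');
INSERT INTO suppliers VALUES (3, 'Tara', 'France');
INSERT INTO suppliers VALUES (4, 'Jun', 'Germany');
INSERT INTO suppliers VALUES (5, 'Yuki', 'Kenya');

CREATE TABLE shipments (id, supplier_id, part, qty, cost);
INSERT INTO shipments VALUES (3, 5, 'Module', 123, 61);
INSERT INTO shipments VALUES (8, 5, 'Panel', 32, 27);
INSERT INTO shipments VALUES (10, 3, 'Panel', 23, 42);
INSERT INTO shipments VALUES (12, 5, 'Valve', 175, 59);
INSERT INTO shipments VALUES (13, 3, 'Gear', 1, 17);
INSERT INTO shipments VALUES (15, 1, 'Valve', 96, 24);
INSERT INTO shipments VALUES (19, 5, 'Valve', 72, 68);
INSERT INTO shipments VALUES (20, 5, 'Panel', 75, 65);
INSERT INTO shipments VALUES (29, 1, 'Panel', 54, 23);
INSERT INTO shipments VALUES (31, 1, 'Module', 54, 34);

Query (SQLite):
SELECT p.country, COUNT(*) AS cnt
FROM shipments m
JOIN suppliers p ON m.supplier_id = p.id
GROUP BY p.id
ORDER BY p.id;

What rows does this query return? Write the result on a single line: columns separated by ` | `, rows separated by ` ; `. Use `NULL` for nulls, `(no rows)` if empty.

Join each shipments row to its suppliers via supplier_id.
Group joined rows by suppliers.id; compute COUNT(*) per group.
  1: ids {15, 29, 31} → COUNT(*)=3
  3: ids {10, 13} → COUNT(*)=2
  5: ids {3, 8, 12, 19, 20} → COUNT(*)=5

Kenya | 3 ; France | 2 ; Kenya | 5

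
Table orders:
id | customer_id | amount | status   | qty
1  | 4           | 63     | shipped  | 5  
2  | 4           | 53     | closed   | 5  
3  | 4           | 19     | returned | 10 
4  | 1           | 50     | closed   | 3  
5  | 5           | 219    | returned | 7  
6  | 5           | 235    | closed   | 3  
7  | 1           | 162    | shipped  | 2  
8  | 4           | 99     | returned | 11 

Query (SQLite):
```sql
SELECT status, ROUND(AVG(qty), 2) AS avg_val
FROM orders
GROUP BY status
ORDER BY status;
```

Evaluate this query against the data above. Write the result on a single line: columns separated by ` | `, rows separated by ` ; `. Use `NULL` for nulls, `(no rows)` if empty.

closed | 3.67 ; returned | 9.33 ; shipped | 3.5

Partition orders by status; compute ROUND(AVG(qty), 2) within each group.
  closed: ids {2, 4, 6} → ROUND(AVG(qty), 2)=3.67
  returned: ids {3, 5, 8} → ROUND(AVG(qty), 2)=9.33
  shipped: ids {1, 7} → ROUND(AVG(qty), 2)=3.5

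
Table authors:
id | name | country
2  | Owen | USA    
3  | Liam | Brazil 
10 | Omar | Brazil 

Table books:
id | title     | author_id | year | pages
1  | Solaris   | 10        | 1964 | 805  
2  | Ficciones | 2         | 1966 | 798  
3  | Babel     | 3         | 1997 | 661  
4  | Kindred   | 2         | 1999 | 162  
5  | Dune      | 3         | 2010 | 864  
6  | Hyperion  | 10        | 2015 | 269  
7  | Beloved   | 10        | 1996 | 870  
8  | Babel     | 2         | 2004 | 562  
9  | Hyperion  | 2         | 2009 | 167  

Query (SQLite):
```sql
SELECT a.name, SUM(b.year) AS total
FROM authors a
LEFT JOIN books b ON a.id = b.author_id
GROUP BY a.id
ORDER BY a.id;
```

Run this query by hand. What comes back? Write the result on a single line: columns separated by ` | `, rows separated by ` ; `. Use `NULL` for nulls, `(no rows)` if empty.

LEFT JOIN keeps every authors row; unmatched ones get NULL for books columns.
Group by authors.id and compute SUM(b.year). SUM over an all-NULL group is NULL.
  2: ids {2, 4, 8, 9} → SUM(b.year)=7978
  3: ids {3, 5} → SUM(b.year)=4007
  10: ids {1, 6, 7} → SUM(b.year)=5975

Owen | 7978 ; Liam | 4007 ; Omar | 5975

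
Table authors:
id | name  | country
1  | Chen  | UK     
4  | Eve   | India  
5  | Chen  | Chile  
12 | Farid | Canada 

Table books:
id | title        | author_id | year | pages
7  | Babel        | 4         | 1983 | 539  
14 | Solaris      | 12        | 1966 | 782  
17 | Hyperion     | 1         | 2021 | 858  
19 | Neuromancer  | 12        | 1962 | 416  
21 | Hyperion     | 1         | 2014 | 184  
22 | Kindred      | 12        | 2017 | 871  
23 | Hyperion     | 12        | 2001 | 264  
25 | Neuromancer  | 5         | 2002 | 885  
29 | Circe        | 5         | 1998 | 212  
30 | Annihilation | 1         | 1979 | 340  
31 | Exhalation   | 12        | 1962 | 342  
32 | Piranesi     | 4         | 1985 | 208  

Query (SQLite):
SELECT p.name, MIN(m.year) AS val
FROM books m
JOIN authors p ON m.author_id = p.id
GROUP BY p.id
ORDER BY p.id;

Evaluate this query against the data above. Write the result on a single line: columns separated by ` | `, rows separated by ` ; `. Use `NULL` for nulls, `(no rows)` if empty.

Join each books row to its authors via author_id.
Group joined rows by authors.id; compute MIN(m.year) per group.
  1: ids {17, 21, 30} → MIN(m.year)=1979
  4: ids {7, 32} → MIN(m.year)=1983
  5: ids {25, 29} → MIN(m.year)=1998
  12: ids {14, 19, 22, 23, 31} → MIN(m.year)=1962

Chen | 1979 ; Eve | 1983 ; Chen | 1998 ; Farid | 1962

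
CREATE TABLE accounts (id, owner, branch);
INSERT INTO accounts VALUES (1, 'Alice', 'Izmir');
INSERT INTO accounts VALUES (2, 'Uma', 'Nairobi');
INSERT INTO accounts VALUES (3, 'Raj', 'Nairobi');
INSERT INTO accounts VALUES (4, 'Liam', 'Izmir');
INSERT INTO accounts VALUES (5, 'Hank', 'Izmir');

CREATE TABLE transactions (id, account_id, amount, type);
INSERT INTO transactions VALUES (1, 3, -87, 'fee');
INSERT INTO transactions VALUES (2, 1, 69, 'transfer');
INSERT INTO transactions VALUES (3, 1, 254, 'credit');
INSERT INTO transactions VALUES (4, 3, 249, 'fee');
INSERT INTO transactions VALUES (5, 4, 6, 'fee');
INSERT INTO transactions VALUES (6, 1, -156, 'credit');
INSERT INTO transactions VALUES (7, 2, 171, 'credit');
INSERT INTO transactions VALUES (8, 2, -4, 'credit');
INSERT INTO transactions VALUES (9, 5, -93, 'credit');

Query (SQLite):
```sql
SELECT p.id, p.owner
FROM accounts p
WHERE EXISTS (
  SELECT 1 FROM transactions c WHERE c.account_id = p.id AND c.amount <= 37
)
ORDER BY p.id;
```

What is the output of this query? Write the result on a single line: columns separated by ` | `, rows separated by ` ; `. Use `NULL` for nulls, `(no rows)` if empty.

For each accounts row, check whether any transactions with matching account_id has amount <= 37.
Keep rows where that is true.

1 | Alice ; 2 | Uma ; 3 | Raj ; 4 | Liam ; 5 | Hank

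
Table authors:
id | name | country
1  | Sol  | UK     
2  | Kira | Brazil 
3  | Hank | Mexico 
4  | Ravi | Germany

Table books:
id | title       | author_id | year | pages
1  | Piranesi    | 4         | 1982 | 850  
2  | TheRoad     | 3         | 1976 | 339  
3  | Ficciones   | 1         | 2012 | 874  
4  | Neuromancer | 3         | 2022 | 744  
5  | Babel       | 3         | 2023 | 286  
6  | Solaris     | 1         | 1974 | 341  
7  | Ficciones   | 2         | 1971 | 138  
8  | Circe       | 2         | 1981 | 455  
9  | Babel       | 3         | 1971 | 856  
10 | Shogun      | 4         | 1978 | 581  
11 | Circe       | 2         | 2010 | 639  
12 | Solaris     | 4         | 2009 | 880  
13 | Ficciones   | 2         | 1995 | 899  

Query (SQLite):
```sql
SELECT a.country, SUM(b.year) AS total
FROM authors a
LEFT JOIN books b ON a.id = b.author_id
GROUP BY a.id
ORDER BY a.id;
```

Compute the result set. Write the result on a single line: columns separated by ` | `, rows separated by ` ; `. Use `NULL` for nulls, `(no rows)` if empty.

UK | 3986 ; Brazil | 7957 ; Mexico | 7992 ; Germany | 5969

LEFT JOIN keeps every authors row; unmatched ones get NULL for books columns.
Group by authors.id and compute SUM(b.year). SUM over an all-NULL group is NULL.
  1: ids {3, 6} → SUM(b.year)=3986
  2: ids {7, 8, 11, 13} → SUM(b.year)=7957
  3: ids {2, 4, 5, 9} → SUM(b.year)=7992
  4: ids {1, 10, 12} → SUM(b.year)=5969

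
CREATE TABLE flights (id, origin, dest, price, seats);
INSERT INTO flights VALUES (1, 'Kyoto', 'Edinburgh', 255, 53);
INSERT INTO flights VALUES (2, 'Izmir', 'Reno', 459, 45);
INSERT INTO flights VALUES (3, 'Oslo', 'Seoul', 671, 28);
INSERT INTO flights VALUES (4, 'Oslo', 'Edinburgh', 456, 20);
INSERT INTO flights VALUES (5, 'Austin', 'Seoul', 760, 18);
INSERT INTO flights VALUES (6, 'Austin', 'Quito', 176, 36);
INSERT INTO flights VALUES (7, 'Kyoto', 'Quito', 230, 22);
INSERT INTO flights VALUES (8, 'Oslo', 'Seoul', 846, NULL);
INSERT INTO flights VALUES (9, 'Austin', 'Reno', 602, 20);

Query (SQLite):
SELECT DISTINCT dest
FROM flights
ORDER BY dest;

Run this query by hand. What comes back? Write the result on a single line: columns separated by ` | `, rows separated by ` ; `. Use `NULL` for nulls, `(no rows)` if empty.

Edinburgh ; Quito ; Reno ; Seoul

Collect distinct dest values from flights.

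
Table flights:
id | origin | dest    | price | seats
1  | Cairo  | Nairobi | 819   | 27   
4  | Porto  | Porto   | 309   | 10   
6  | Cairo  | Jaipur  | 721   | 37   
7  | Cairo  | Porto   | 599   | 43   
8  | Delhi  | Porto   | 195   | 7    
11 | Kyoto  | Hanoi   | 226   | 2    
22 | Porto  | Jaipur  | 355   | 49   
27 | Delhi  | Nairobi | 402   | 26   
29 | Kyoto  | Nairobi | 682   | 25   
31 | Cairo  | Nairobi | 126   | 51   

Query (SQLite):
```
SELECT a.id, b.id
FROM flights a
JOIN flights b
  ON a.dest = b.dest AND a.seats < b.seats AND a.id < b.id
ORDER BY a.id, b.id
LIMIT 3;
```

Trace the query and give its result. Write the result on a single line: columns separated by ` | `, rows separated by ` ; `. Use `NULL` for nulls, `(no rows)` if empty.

1 | 31 ; 4 | 7 ; 6 | 22

Pairs (a,b) with same dest, a.seats < b.seats, a.id < b.id.
dest groups: Hanoi:{11} Jaipur:{6,22} Nairobi:{1,27,29,31} Porto:{4,7,8}
Ordered by (a.id, b.id); first 3.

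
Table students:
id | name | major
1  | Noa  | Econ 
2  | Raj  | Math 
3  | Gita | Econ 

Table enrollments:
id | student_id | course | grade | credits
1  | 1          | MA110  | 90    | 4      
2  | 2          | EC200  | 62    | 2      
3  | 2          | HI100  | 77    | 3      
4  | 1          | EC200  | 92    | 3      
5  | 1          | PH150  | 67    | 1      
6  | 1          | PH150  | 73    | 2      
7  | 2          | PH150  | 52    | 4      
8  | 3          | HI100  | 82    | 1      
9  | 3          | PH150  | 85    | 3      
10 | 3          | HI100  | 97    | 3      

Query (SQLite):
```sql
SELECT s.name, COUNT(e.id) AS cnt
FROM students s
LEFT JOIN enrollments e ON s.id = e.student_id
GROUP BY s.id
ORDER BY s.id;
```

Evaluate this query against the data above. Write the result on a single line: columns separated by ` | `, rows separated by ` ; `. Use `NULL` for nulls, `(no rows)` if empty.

LEFT JOIN keeps every students row; unmatched ones get NULL for enrollments columns.
Group by students.id and compute COUNT(e.id). COUNT(col) of an all-NULL group is 0.
  1: ids {1, 4, 5, 6} → COUNT(e.id)=4
  2: ids {2, 3, 7} → COUNT(e.id)=3
  3: ids {8, 9, 10} → COUNT(e.id)=3

Noa | 4 ; Raj | 3 ; Gita | 3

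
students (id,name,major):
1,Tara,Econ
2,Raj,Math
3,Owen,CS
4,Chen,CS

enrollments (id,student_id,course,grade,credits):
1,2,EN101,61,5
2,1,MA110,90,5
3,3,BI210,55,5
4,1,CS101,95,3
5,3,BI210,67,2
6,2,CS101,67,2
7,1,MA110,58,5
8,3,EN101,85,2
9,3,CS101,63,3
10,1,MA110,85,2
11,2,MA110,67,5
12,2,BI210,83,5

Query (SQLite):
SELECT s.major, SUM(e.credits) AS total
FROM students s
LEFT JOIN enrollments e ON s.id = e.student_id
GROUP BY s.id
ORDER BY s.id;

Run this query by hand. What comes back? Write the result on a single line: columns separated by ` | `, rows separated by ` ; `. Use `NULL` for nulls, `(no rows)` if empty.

Econ | 15 ; Math | 17 ; CS | 12 ; CS | NULL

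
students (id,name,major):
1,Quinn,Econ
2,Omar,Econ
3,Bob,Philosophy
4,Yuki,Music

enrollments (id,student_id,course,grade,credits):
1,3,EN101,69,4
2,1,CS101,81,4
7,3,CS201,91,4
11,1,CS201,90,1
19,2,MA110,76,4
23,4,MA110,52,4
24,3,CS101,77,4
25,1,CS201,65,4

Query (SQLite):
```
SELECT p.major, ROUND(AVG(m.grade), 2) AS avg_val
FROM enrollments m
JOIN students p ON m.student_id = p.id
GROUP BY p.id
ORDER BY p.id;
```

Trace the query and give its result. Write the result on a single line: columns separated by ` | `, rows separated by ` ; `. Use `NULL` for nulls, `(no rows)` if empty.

Econ | 78.67 ; Econ | 76 ; Philosophy | 79 ; Music | 52

Join each enrollments row to its students via student_id.
Group joined rows by students.id; compute ROUND(AVG(m.grade), 2) per group.
  1: ids {2, 11, 25} → ROUND(AVG(m.grade), 2)=78.67
  2: ids {19} → ROUND(AVG(m.grade), 2)=76
  3: ids {1, 7, 24} → ROUND(AVG(m.grade), 2)=79
  4: ids {23} → ROUND(AVG(m.grade), 2)=52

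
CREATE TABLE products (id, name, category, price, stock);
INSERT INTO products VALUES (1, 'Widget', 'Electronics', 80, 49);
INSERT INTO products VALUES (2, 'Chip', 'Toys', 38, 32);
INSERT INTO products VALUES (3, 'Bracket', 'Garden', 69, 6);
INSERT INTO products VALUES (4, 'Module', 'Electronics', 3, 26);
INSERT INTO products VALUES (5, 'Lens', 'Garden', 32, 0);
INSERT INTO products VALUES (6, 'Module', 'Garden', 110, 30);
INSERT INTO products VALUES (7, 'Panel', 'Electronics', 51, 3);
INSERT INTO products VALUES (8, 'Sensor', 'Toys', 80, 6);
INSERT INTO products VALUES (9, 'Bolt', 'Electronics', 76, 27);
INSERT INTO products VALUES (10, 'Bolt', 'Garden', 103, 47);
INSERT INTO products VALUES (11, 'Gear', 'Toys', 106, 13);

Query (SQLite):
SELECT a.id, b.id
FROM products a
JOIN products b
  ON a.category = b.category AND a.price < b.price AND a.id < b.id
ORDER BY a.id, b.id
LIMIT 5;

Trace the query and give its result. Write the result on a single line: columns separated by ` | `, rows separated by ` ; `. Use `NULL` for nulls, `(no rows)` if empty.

Pairs (a,b) with same category, a.price < b.price, a.id < b.id.
category groups: Electronics:{1,4,7,9} Garden:{3,5,6,10} Toys:{2,8,11}
Ordered by (a.id, b.id); first 5.

2 | 8 ; 2 | 11 ; 3 | 6 ; 3 | 10 ; 4 | 7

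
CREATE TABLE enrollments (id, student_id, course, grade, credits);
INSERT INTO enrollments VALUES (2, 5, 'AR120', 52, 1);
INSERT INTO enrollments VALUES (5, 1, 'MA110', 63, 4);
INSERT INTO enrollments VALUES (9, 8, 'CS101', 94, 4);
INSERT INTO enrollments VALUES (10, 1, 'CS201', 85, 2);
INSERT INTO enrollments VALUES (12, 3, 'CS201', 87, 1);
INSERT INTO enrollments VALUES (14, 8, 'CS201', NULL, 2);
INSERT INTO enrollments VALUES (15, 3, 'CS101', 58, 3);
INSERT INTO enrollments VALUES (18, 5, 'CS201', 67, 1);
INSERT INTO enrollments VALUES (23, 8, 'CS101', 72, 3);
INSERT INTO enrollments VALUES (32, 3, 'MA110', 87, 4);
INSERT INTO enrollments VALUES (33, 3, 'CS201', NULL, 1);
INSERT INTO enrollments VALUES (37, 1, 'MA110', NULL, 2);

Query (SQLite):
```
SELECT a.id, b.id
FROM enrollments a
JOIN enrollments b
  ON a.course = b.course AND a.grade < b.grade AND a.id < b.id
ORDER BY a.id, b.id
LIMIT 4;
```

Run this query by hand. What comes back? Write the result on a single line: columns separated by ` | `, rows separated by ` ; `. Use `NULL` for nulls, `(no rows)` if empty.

5 | 32 ; 10 | 12 ; 15 | 23

Pairs (a,b) with same course, a.grade < b.grade, a.id < b.id.
course groups: AR120:{2} CS101:{9,15,23} CS201:{10,12,14,18,33} MA110:{5,32,37}
Ordered by (a.id, b.id); first 4.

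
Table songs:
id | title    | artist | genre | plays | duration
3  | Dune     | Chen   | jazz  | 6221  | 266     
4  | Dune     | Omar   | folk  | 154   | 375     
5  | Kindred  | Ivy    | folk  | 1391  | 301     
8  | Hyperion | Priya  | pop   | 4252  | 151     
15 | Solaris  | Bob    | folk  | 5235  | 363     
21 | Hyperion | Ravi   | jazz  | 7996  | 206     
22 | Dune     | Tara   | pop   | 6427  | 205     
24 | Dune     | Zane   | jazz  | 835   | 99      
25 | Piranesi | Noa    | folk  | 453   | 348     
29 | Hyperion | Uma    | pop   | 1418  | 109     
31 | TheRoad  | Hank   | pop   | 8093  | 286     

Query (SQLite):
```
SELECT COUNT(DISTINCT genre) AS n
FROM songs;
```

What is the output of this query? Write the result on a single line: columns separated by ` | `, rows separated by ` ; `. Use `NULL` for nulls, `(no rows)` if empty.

3

Count distinct non-NULL genre values.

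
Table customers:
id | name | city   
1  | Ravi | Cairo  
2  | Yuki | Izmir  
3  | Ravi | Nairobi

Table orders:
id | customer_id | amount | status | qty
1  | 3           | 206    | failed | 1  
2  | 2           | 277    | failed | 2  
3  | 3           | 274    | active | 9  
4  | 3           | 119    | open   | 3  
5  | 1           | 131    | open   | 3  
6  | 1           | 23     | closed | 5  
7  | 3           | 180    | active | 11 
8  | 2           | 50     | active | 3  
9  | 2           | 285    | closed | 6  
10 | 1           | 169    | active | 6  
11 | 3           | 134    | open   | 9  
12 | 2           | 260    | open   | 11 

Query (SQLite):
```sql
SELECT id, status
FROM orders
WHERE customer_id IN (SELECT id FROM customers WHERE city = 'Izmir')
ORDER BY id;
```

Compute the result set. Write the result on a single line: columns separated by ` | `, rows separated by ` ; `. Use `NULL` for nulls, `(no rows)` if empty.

2 | failed ; 8 | active ; 9 | closed ; 12 | open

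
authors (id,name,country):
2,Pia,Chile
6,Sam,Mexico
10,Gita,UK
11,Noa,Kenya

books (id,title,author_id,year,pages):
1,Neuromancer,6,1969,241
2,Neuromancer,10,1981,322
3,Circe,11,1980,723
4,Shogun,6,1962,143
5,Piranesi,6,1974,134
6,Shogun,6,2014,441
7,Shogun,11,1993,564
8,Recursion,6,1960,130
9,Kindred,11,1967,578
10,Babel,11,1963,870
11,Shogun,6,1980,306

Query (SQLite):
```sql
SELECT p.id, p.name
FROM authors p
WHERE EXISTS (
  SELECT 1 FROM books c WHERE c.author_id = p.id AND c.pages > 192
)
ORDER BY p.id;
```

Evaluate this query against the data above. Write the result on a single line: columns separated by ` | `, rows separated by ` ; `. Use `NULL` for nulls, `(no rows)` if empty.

6 | Sam ; 10 | Gita ; 11 | Noa

For each authors row, check whether any books with matching author_id has pages > 192.
Keep rows where that is true.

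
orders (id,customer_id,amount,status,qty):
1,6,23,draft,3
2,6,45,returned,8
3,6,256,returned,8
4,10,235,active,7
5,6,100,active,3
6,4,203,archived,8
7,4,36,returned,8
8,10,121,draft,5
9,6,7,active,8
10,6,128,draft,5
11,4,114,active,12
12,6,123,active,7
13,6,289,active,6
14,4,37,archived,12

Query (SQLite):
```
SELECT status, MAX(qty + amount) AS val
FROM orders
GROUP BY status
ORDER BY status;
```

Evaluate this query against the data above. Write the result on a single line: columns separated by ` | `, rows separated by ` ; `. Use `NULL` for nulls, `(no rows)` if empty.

For each row compute qty + amount.
Group by status; take MAX of the expression per group.
  active: ids {4, 5, 9, 11, 12, 13} → MAX(qty + amount)=295
  archived: ids {6, 14} → MAX(qty + amount)=211
  draft: ids {1, 8, 10} → MAX(qty + amount)=133
  returned: ids {2, 3, 7} → MAX(qty + amount)=264

active | 295 ; archived | 211 ; draft | 133 ; returned | 264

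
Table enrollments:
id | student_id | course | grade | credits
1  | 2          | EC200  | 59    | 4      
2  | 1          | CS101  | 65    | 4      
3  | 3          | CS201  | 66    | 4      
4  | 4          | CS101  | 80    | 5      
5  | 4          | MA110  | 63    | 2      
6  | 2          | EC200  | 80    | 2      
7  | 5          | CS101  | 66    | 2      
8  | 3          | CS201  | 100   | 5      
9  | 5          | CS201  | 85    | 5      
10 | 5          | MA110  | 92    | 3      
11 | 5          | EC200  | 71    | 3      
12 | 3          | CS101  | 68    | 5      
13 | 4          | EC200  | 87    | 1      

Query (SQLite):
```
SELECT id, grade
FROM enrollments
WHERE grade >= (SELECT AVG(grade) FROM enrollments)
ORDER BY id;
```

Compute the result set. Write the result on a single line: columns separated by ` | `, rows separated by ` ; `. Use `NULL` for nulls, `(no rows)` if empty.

4 | 80 ; 6 | 80 ; 8 | 100 ; 9 | 85 ; 10 | 92 ; 13 | 87

Scalar subquery: AVG(grade) over all enrollments rows = 75.538462 (≈; comparison uses full precision).
Keep rows where grade >= that value.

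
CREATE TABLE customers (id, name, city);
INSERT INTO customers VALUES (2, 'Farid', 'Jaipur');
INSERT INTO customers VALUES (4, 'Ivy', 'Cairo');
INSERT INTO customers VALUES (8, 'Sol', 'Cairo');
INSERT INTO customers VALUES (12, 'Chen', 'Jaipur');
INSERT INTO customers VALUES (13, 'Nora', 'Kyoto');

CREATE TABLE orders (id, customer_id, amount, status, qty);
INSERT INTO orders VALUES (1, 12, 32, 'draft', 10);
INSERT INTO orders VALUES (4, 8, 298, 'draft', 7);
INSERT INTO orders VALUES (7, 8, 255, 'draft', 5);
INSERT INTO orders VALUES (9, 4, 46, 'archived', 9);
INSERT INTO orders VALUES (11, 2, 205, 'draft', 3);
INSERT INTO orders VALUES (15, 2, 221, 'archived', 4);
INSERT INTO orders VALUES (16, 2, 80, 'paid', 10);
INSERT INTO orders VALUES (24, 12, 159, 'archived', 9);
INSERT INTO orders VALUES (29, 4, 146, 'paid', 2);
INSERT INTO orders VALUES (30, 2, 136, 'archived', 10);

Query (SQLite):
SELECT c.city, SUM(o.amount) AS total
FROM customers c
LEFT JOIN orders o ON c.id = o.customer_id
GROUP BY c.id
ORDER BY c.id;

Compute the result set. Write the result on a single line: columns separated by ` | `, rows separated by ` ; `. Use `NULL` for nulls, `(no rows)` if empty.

LEFT JOIN keeps every customers row; unmatched ones get NULL for orders columns.
Group by customers.id and compute SUM(o.amount). SUM over an all-NULL group is NULL.
  2: ids {11, 15, 16, 30} → SUM(o.amount)=642
  4: ids {9, 29} → SUM(o.amount)=192
  8: ids {4, 7} → SUM(o.amount)=553
  12: ids {1, 24} → SUM(o.amount)=191
  13: ids {—} → SUM(o.amount)=NULL

Jaipur | 642 ; Cairo | 192 ; Cairo | 553 ; Jaipur | 191 ; Kyoto | NULL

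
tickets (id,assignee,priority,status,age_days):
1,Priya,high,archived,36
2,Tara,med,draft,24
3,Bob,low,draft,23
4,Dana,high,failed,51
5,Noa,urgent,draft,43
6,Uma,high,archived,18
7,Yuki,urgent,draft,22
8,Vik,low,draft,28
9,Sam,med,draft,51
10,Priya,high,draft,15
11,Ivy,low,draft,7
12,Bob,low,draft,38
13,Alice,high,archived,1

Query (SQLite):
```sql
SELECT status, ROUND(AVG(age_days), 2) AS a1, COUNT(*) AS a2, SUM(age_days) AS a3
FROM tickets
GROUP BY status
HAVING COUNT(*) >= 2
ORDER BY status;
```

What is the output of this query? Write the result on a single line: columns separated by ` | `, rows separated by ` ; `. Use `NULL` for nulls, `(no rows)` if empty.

archived | 18.33 | 3 | 55 ; draft | 27.89 | 9 | 251

Group tickets by status.
Per group compute: ROUND(AVG(age_days), 2), COUNT(*), SUM(age_days).
HAVING: drop groups with fewer than 2 rows.
  archived: ids {1, 6, 13} → ROUND(AVG(age_days), 2)=18.33, COUNT(*)=3, SUM(age_days)=55
  draft: ids {2, 3, 5, 7, 8, 9, 10, 11, 12} → ROUND(AVG(age_days), 2)=27.89, COUNT(*)=9, SUM(age_days)=251
  failed: ids {4} → ROUND(AVG(age_days), 2)=51, COUNT(*)=1, SUM(age_days)=51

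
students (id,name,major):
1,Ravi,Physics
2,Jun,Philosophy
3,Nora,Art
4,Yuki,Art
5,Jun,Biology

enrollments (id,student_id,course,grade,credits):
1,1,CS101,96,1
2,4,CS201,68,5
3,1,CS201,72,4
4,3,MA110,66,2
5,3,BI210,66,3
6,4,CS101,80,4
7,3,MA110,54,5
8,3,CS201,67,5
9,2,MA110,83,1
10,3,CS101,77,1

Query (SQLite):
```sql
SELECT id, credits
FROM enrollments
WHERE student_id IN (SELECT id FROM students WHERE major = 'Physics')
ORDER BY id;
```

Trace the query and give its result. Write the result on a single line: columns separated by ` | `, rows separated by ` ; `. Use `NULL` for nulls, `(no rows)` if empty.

1 | 1 ; 3 | 4

Inner query: students.id where major = 'Physics'.
Outer: keep enrollments rows whose student_id is in that set.
Inner query → {1}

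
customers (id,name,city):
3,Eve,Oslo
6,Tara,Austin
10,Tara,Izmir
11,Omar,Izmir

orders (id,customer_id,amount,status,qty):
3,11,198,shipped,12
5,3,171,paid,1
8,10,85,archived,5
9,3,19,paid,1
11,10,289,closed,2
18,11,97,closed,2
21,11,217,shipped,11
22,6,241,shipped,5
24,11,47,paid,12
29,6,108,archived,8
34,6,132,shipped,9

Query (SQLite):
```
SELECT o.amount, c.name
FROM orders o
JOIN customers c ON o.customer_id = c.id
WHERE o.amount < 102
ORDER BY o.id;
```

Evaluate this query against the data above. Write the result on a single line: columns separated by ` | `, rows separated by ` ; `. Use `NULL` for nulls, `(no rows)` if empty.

Each orders row matches the customers row where customer_id = customers.id.
Then keep rows with o.amount < 102.

85 | Tara ; 19 | Eve ; 97 | Omar ; 47 | Omar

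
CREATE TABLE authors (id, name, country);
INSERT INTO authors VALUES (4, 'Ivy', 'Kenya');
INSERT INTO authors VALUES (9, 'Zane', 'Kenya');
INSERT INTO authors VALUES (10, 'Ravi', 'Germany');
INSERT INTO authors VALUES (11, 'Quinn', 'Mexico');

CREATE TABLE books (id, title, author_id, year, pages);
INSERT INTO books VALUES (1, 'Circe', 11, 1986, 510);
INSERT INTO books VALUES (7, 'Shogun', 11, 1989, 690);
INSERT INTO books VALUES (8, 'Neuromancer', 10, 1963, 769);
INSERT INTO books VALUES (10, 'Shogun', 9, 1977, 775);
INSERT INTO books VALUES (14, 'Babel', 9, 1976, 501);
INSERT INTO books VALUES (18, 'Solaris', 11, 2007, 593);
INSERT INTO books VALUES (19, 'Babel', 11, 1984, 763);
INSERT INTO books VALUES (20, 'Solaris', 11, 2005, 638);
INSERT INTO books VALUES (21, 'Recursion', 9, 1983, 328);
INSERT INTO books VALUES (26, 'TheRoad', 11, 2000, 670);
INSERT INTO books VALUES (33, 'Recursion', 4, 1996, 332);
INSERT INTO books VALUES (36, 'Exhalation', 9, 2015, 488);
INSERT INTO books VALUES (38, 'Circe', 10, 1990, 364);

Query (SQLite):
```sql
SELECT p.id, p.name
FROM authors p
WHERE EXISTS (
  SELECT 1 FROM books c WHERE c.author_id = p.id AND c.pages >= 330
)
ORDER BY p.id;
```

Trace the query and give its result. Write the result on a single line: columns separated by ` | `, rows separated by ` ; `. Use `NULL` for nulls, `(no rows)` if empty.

For each authors row, check whether any books with matching author_id has pages >= 330.
Keep rows where that is true.

4 | Ivy ; 9 | Zane ; 10 | Ravi ; 11 | Quinn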